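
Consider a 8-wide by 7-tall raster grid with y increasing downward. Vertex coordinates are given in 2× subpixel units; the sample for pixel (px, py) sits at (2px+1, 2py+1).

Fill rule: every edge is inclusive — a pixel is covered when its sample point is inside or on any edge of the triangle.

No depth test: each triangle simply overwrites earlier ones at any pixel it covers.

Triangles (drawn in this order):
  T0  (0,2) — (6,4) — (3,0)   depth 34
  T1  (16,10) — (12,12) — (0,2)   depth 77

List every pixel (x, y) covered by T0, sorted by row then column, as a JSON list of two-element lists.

T0:
  2·area = 18  (B↔C swapped to make it positive)
  edge (0, 2)→(3, 0): d=(3,-2) inclusive
  edge (3, 0)→(6, 4): d=(3,4) inclusive
  edge (6, 4)→(0, 2): d=(-6,-2) inclusive
    (1,0)@(3, 1): e=[3,3,12] → █
    (2,0)@(5, 1): e=[7,-5,16] → ·
    (1,1)@(3, 3): e=[9,9,0] → █  [on edge]
    (2,1)@(5, 3): e=[13,1,4] → █
    (3,1)@(7, 3): e=[17,-7,8] → ·
    (1,2)@(3, 5): e=[15,15,-12] → ·
    (2,2)@(5, 5): e=[19,7,-8] → ·
    (4,2)@(9, 5): e=[27,-9,0] → ·  [on edge]
    (7,3)@(15, 7): e=[45,-27,0] → ·  [on edge]
  covered (3 px):
    · █ · · · · · ·
    · █ █ · · · · ·
    · · · · · · · ·
    · · · · · · · ·
    · · · · · · · ·
    · · · · · · · ·
    · · · · · · · ·
T1:
  2·area = 64
  edge (16, 10)→(12, 12): d=(-4,2) inclusive
  edge (12, 12)→(0, 2): d=(-12,-10) inclusive
  edge (0, 2)→(16, 10): d=(16,8) inclusive
    (2,2)@(5, 5): e=[42,14,8] → █
    (3,2)@(7, 5): e=[38,34,-8] → ·
    (2,3)@(5, 7): e=[34,-10,40] → ·
    (3,3)@(7, 7): e=[30,10,24] → █
    (4,3)@(9, 7): e=[26,30,8] → █
    (5,3)@(11, 7): e=[22,50,-8] → ·
    (3,4)@(7, 9): e=[22,-14,56] → ·
    (4,4)@(9, 9): e=[18,6,40] → █
    (5,4)@(11, 9): e=[14,26,24] → █
    (6,4)@(13, 9): e=[10,46,8] → █
    (7,4)@(15, 9): e=[6,66,-8] → ·
    (4,5)@(9, 11): e=[10,-18,72] → ·
  covered (8 px):
    · · · · · · · ·
    · · · · · · · ·
    · · █ · · · · ·
    · · · █ █ · · ·
    · · · · █ █ █ ·
    · · · · · █ █ ·
    · · · · · · · ·

Final: [[1,0],[1,1],[2,1]]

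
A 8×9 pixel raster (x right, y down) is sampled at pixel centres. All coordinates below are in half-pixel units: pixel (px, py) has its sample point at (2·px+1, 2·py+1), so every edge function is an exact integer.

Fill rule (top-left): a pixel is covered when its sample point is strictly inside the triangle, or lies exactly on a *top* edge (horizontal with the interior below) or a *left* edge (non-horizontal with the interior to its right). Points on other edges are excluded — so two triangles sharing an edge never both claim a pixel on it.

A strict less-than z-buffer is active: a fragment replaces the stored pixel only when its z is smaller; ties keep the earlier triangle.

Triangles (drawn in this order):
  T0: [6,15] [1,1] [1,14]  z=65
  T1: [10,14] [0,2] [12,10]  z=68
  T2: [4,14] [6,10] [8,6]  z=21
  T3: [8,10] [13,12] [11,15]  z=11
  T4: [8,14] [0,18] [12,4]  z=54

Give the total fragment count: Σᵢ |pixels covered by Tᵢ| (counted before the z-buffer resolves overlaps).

T0:
  2·area = 65  (B↔C swapped to make it positive)
  edge (6, 15)→(1, 14): d=(-5,-1) top-left  bias=+0
  edge (1, 14)→(1, 1): d=(0,-13) top-left  bias=+0
  edge (1, 1)→(6, 15): d=(5,14) right/bottom  bias=-1
    (0,0)@(1, 1): e=[65,0,0] → .  [on edge]
    (0,1)@(1, 3): e=[55,0,10] → X  [on edge]
    (1,1)@(3, 3): e=[57,26,-18] → .
    (0,2)@(1, 5): e=[45,0,20] → X  [on edge]
    (1,2)@(3, 5): e=[47,26,-8] → .
    (0,3)@(1, 7): e=[35,0,30] → X  [on edge]
    (1,3)@(3, 7): e=[37,26,2] → X
    (2,3)@(5, 7): e=[39,52,-26] → .
    (0,4)@(1, 9): e=[25,0,40] → X  [on edge]
    (2,4)@(5, 9): e=[29,52,-16] → .
    (0,5)@(1, 11): e=[15,0,50] → X  [on edge]
    (2,5)@(5, 11): e=[19,52,-6] → .
    (0,6)@(1, 13): e=[5,0,60] → X  [on edge]
    (0,7)@(1, 15): e=[-5,0,70] → .  [on edge]
    (0,8)@(1, 17): e=[-15,0,80] → .  [on edge]
  covered (11 px):
    . . . . . . . .
    X . . . . . . .
    X . . . . . . .
    X X . . . . . .
    X X . . . . . .
    X X . . . . . .
    X X X . . . . .
    . . . . . . . .
    . . . . . . . .
T1:
  2·area = 64
  edge (10, 14)→(0, 2): d=(-10,-12) top-left  bias=+0
  edge (0, 2)→(12, 10): d=(12,8) right/bottom  bias=-1
  edge (12, 10)→(10, 14): d=(-2,4) right/bottom  bias=-1
    (0,1)@(1, 3): e=[2,4,58] → X
    (1,1)@(3, 3): e=[26,-12,50] → .
    (0,2)@(1, 5): e=[-18,28,54] → .
    (1,2)@(3, 5): e=[6,12,46] → X
    (2,2)@(5, 5): e=[30,-4,38] → .
    (1,3)@(3, 7): e=[-14,36,42] → .
    (2,3)@(5, 7): e=[10,20,34] → X
    (3,3)@(7, 7): e=[34,4,26] → X
    (4,3)@(9, 7): e=[58,-12,18] → .
    (2,4)@(5, 9): e=[-10,44,30] → .
    (3,4)@(7, 9): e=[14,28,22] → X
    (4,4)@(9, 9): e=[38,12,14] → X
  covered (8 px):
    . . . . . . . .
    X . . . . . . .
    . X . . . . . .
    . . X X . . . .
    . . . X X . . .
    . . . . X X . .
    . . . . . . . .
    . . . . . . . .
    . . . . . . . .
T2:
  degenerate (2·area = 0) — covers nothing
T3:
  2·area = 19
  edge (8, 10)→(13, 12): d=(5,2) right/bottom  bias=-1
  edge (13, 12)→(11, 15): d=(-2,3) right/bottom  bias=-1
  edge (11, 15)→(8, 10): d=(-3,-5) top-left  bias=+0
    (2,2)@(5, 5): e=[-19,38,0] → .  [on edge]
    (7,4)@(15, 9): e=[-19,0,38] → .  [on edge]
    (4,5)@(9, 11): e=[3,14,2] → X
    (5,5)@(11, 11): e=[-1,8,12] → .
    (4,6)@(9, 13): e=[13,10,-4] → .
    (5,6)@(11, 13): e=[9,4,6] → X
    (6,6)@(13, 13): e=[5,-2,16] → .
    (5,7)@(11, 15): e=[19,0,0] → .  [on edge]
  covered (2 px):
    . . . . . . . .
    . . . . . . . .
    . . . . . . . .
    . . . . . . . .
    . . . . . . . .
    . . . . X . . .
    . . . . . X . .
    . . . . . . . .
    . . . . . . . .
T4:
  2·area = 64
  edge (8, 14)→(0, 18): d=(-8,4) right/bottom  bias=-1
  edge (0, 18)→(12, 4): d=(12,-14) top-left  bias=+0
  edge (12, 4)→(8, 14): d=(-4,10) right/bottom  bias=-1
    (4,4)@(9, 9): e=[36,18,10] → X
    (5,4)@(11, 9): e=[28,46,-10] → .
    (3,5)@(7, 11): e=[28,14,22] → X
    (5,5)@(11, 11): e=[12,70,-18] → .
    (2,6)@(5, 13): e=[20,10,34] → X
    (4,6)@(9, 13): e=[4,66,-6] → .
    (1,7)@(3, 15): e=[12,6,46] → X
    (3,7)@(7, 15): e=[-4,62,6] → .
    (0,8)@(1, 17): e=[4,2,58] → X
    (1,8)@(3, 17): e=[-4,30,38] → .
    (2,8)@(5, 17): e=[-12,58,18] → .
  covered (8 px):
    . . . . . . . .
    . . . . . . . .
    . . . . . . . .
    . . . . . . . .
    . . . . X . . .
    . . . X X . . .
    . . X X . . . .
    . X X . . . . .
    X . . . . . . .

Final: 29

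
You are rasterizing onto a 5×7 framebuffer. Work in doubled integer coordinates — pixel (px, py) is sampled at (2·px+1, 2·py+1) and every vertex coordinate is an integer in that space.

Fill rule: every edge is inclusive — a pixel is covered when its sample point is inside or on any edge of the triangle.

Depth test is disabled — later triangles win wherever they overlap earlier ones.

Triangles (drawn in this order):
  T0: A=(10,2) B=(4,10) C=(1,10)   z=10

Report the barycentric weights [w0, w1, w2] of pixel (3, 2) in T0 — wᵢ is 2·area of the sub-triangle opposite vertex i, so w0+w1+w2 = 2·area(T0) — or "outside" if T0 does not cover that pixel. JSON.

T0:
  2·area = 24
  edge (10, 2)→(4, 10): d=(-6,8) inclusive
  edge (4, 10)→(1, 10): d=(-3,0) inclusive
  edge (1, 10)→(10, 2): d=(9,-8) inclusive
    (4,1)@(9, 3): e=[2,21,1] → █
    (3,2)@(7, 5): e=[6,15,3] → █
    (4,2)@(9, 5): e=[-10,15,19] → ·
    (2,3)@(5, 7): e=[10,9,5] → █
    (3,3)@(7, 7): e=[-6,9,21] → ·
    (1,4)@(3, 9): e=[14,3,7] → █
    (2,4)@(5, 9): e=[-2,3,23] → ·
    (1,5)@(3, 11): e=[2,-3,25] → ·
  covered (4 px):
    · · · · ·
    · · · · █
    · · · █ ·
    · · █ · ·
    · █ · · ·
    · · · · ·
    · · · · ·

Result: [15,3,6]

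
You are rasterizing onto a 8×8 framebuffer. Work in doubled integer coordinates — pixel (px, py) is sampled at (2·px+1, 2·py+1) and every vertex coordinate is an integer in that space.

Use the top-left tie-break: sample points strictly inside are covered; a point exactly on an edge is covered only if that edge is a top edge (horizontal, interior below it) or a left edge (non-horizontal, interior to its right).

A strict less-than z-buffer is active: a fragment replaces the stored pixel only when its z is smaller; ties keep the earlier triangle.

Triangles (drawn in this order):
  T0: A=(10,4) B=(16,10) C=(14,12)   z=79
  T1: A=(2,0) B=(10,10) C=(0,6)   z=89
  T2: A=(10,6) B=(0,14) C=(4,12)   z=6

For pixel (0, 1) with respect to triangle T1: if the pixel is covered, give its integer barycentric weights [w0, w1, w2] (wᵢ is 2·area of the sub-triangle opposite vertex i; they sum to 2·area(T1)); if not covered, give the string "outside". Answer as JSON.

T0:
  2·area = 24
  edge (10, 4)→(16, 10): d=(6,6) right/bottom  bias=-1
  edge (16, 10)→(14, 12): d=(-2,2) right/bottom  bias=-1
  edge (14, 12)→(10, 4): d=(-4,-8) top-left  bias=+0
    (3,0)@(7, 1): e=[0,36,-12] → ·  [on edge]
    (4,1)@(9, 3): e=[0,28,-4] → ·  [on edge]
    (5,2)@(11, 5): e=[0,20,4] → ·  [on edge]
    (6,3)@(13, 7): e=[0,12,12] → ·  [on edge]
    (6,4)@(13, 9): e=[12,8,4] → █
    (7,4)@(15, 9): e=[0,4,20] → ·  [on edge]
    (6,5)@(13, 11): e=[24,4,-4] → ·
    (7,5)@(15, 11): e=[12,0,12] → ·  [on edge]
    (6,6)@(13, 13): e=[36,0,-12] → ·  [on edge]
    (5,7)@(11, 15): e=[60,0,-36] → ·  [on edge]
  covered (1 px):
    · · · · · · · ·
    · · · · · · · ·
    · · · · · · · ·
    · · · · · · · ·
    · · · · · · █ ·
    · · · · · · · ·
    · · · · · · · ·
    · · · · · · · ·
T1:
  2·area = 68
  edge (2, 0)→(10, 10): d=(8,10) right/bottom  bias=-1
  edge (10, 10)→(0, 6): d=(-10,-4) top-left  bias=+0
  edge (0, 6)→(2, 0): d=(2,-6) top-left  bias=+0
    (0,1)@(1, 3): e=[34,34,0] → █  [on edge]
    (1,1)@(3, 3): e=[14,42,12] → █
    (2,1)@(5, 3): e=[-6,50,24] → ·
    (0,2)@(1, 5): e=[50,14,4] → █
    (2,2)@(5, 5): e=[10,30,28] → █
    (3,2)@(7, 5): e=[-10,38,40] → ·
    (0,3)@(1, 7): e=[66,-6,8] → ·
    (1,3)@(3, 7): e=[46,2,20] → █
    (3,3)@(7, 7): e=[6,18,44] → █
    (4,3)@(9, 7): e=[-14,26,56] → ·
    (1,4)@(3, 9): e=[62,-18,24] → ·
    (2,4)@(5, 9): e=[42,-10,36] → ·
  covered (9 px):
    · · · · · · · ·
    █ █ · · · · · ·
    █ █ █ · · · · ·
    · █ █ █ · · · ·
    · · · · █ · · ·
    · · · · · · · ·
    · · · · · · · ·
    · · · · · · · ·
T2:
  2·area = 12  (B↔C swapped to make it positive)
  edge (10, 6)→(4, 12): d=(-6,6) right/bottom  bias=-1
  edge (4, 12)→(0, 14): d=(-4,2) right/bottom  bias=-1
  edge (0, 14)→(10, 6): d=(10,-8) top-left  bias=+0
    (7,0)@(15, 1): e=[0,22,-10] → ·  [on edge]
    (6,1)@(13, 3): e=[0,18,-6] → ·  [on edge]
    (5,2)@(11, 5): e=[0,14,-2] → ·  [on edge]
    (4,3)@(9, 7): e=[0,10,2] → ·  [on edge]
    (3,4)@(7, 9): e=[0,6,6] → ·  [on edge]
    (2,5)@(5, 11): e=[0,2,10] → ·  [on edge]
    (1,6)@(3, 13): e=[0,-2,14] → ·  [on edge]
    (0,7)@(1, 15): e=[0,-6,18] → ·  [on edge]
  covered (0 px):
    · · · · · · · ·
    · · · · · · · ·
    · · · · · · · ·
    · · · · · · · ·
    · · · · · · · ·
    · · · · · · · ·
    · · · · · · · ·
    · · · · · · · ·

Final: [34,0,34]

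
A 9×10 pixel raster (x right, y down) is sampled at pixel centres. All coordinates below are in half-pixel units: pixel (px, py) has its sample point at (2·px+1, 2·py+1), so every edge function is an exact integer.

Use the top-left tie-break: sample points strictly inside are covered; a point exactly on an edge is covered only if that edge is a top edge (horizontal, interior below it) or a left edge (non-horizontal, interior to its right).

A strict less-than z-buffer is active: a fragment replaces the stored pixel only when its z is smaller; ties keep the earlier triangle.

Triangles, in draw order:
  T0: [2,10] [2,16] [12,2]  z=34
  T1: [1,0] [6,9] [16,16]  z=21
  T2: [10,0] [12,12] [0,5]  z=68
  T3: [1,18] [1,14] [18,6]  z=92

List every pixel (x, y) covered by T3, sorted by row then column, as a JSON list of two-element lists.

T0:
  2·area = 60  (B↔C swapped to make it positive)
  edge (2, 10)→(12, 2): d=(10,-8) top-left  bias=+0
  edge (12, 2)→(2, 16): d=(-10,14) right/bottom  bias=-1
  edge (2, 16)→(2, 10): d=(0,-6) top-left  bias=+0
    (5,1)@(11, 3): e=[2,4,54] → █
    (6,1)@(13, 3): e=[18,-24,66] → ·
    (4,2)@(9, 5): e=[6,12,42] → █
    (5,2)@(11, 5): e=[22,-16,54] → ·
    (3,3)@(7, 7): e=[10,20,30] → █
    (4,3)@(9, 7): e=[26,-8,42] → ·
    (2,4)@(5, 9): e=[14,28,18] → █
    (3,4)@(7, 9): e=[30,0,30] → ·  [on edge]
    (1,5)@(3, 11): e=[18,36,6] → █
    (3,5)@(7, 11): e=[50,-20,30] → ·
    (1,6)@(3, 13): e=[38,16,6] → █
    (2,6)@(5, 13): e=[54,-12,18] → ·
  covered (7 px):
    · · · · · · · · ·
    · · · · · █ · · ·
    · · · · █ · · · ·
    · · · █ · · · · ·
    · · █ · · · · · ·
    · █ █ · · · · · ·
    · █ · · · · · · ·
    · · · · · · · · ·
    · · · · · · · · ·
    · · · · · · · · ·
T1:
  2·area = 55  (B↔C swapped to make it positive)
  edge (1, 0)→(16, 16): d=(15,16) right/bottom  bias=-1
  edge (16, 16)→(6, 9): d=(-10,-7) top-left  bias=+0
  edge (6, 9)→(1, 0): d=(-5,-9) top-left  bias=+0
    (1,1)@(3, 3): e=[13,39,3] → █
    (2,1)@(5, 3): e=[-19,53,21] → ·
    (1,2)@(3, 5): e=[43,19,-7] → ·
    (2,2)@(5, 5): e=[11,33,11] → █
    (3,2)@(7, 5): e=[-21,47,29] → ·
    (2,3)@(5, 7): e=[41,13,1] → █
    (3,3)@(7, 7): e=[9,27,19] → █
    (4,3)@(9, 7): e=[-23,41,37] → ·
    (2,4)@(5, 9): e=[71,-7,-9] → ·
    (3,4)@(7, 9): e=[39,7,9] → █
    (4,4)@(9, 9): e=[7,21,27] → █
    (5,4)@(11, 9): e=[-25,35,45] → ·
  covered (10 px):
    · · · · · · · · ·
    · █ · · · · · · ·
    · · █ · · · · · ·
    · · █ █ · · · · ·
    · · · █ █ · · · ·
    · · · · █ █ · · ·
    · · · · · · █ · ·
    · · · · · · · █ ·
    · · · · · · · · ·
    · · · · · · · · ·
T2:
  2·area = 130
  edge (10, 0)→(12, 12): d=(2,12) right/bottom  bias=-1
  edge (12, 12)→(0, 5): d=(-12,-7) top-left  bias=+0
  edge (0, 5)→(10, 0): d=(10,-5) top-left  bias=+0
    (4,0)@(9, 1): e=[14,111,5] → █
    (5,0)@(11, 1): e=[-10,125,15] → ·
    (2,1)@(5, 3): e=[66,59,5] → █
    (3,1)@(7, 3): e=[42,73,15] → █
    (5,1)@(11, 3): e=[-6,101,35] → ·
    (0,2)@(1, 5): e=[118,7,5] → █
    (1,2)@(3, 5): e=[94,21,15] → █
    (5,2)@(11, 5): e=[-2,77,55] → ·
    (0,3)@(1, 7): e=[122,-17,25] → ·
    (1,3)@(3, 7): e=[98,-3,35] → ·
    (2,3)@(5, 7): e=[74,11,45] → █
    (5,3)@(11, 7): e=[2,53,75] → █
  covered (17 px):
    · · · · █ · · · ·
    · · █ █ █ · · · ·
    █ █ █ █ █ · · · ·
    · · █ █ █ █ · · ·
    · · · █ █ █ · · ·
    · · · · · █ · · ·
    · · · · · · · · ·
    · · · · · · · · ·
    · · · · · · · · ·
    · · · · · · · · ·
T3:
  2·area = 68
  edge (1, 18)→(1, 14): d=(0,-4) top-left  bias=+0
  edge (1, 14)→(18, 6): d=(17,-8) top-left  bias=+0
  edge (18, 6)→(1, 18): d=(-17,12) right/bottom  bias=-1
    (0,0)@(1, 1): e=[0,-221,289] → ·  [on edge]
    (0,1)@(1, 3): e=[0,-187,255] → ·  [on edge]
    (0,2)@(1, 5): e=[0,-153,221] → ·  [on edge]
    (0,3)@(1, 7): e=[0,-119,187] → ·  [on edge]
    (0,4)@(1, 9): e=[0,-85,153] → ·  [on edge]
    (6,4)@(13, 9): e=[48,11,9] → █
    (7,4)@(15, 9): e=[56,27,-15] → ·
    (0,5)@(1, 11): e=[0,-51,119] → ·  [on edge]
    (4,5)@(9, 11): e=[32,13,23] → █
    (5,5)@(11, 11): e=[40,29,-1] → ·
    (6,5)@(13, 11): e=[48,45,-25] → ·
    (0,6)@(1, 13): e=[0,-17,85] → ·  [on edge]
    (0,7)@(1, 15): e=[0,17,51] → █  [on edge]
    (0,8)@(1, 17): e=[0,51,17] → █  [on edge]
    (0,9)@(1, 19): e=[0,85,-17] → ·  [on edge]
  covered (8 px):
    · · · · · · · · ·
    · · · · · · · · ·
    · · · · · · · · ·
    · · · · · · · · ·
    · · · · · · █ · ·
    · · · · █ · · · ·
    · · █ █ · · · · ·
    █ █ █ · · · · · ·
    █ · · · · · · · ·
    · · · · · · · · ·

Result: [[6,4],[4,5],[2,6],[3,6],[0,7],[1,7],[2,7],[0,8]]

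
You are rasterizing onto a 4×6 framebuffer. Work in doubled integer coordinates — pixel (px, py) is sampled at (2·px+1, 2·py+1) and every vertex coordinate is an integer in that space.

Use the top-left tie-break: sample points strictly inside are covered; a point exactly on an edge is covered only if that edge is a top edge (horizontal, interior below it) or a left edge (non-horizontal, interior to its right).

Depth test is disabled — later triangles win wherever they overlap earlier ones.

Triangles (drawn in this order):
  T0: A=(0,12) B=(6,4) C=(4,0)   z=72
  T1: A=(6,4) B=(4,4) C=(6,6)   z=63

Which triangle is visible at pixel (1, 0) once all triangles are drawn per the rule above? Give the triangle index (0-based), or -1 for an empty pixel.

T0:
  2·area = 40  (B↔C swapped to make it positive)
  edge (0, 12)→(4, 0): d=(4,-12) top-left  bias=+0
  edge (4, 0)→(6, 4): d=(2,4) right/bottom  bias=-1
  edge (6, 4)→(0, 12): d=(-6,8) right/bottom  bias=-1
    (1,1)@(3, 3): e=[0,10,30] → X  [on edge]
    (2,1)@(5, 3): e=[24,2,14] → X
    (3,1)@(7, 3): e=[48,-6,-2] → .
    (1,2)@(3, 5): e=[8,14,18] → X
    (3,2)@(7, 5): e=[56,-2,-14] → .
    (1,3)@(3, 7): e=[16,18,6] → X
    (2,3)@(5, 7): e=[40,10,-10] → .
    (0,4)@(1, 9): e=[0,30,10] → X  [on edge]
    (1,4)@(3, 9): e=[24,22,-6] → .
    (0,5)@(1, 11): e=[8,34,-2] → .
  covered (6 px):
    . . . .
    . X X .
    . X X .
    . X . .
    X . . .
    . . . .
T1:
  2·area = 4  (B↔C swapped to make it positive)
  edge (6, 4)→(6, 6): d=(0,2) right/bottom  bias=-1
  edge (6, 6)→(4, 4): d=(-2,-2) top-left  bias=+0
  edge (4, 4)→(6, 4): d=(2,0) top-left  bias=+0
    (0,0)@(1, 1): e=[10,0,-6] → .  [on edge]
    (1,1)@(3, 3): e=[6,0,-2] → .  [on edge]
    (2,2)@(5, 5): e=[2,0,2] → X  [on edge]
    (3,2)@(7, 5): e=[-2,4,2] → .
    (2,3)@(5, 7): e=[2,-4,6] → .
    (3,3)@(7, 7): e=[-2,0,6] → .  [on edge]
  covered (1 px):
    . . . .
    . . . .
    . . X .
    . . . .
    . . . .
    . . . .

Z-buffer (winner per pixel, '.' = empty):
  . . . .
  . 0 0 .
  . 0 1 .
  . 0 . .
  0 . . .
  . . . .

Result: -1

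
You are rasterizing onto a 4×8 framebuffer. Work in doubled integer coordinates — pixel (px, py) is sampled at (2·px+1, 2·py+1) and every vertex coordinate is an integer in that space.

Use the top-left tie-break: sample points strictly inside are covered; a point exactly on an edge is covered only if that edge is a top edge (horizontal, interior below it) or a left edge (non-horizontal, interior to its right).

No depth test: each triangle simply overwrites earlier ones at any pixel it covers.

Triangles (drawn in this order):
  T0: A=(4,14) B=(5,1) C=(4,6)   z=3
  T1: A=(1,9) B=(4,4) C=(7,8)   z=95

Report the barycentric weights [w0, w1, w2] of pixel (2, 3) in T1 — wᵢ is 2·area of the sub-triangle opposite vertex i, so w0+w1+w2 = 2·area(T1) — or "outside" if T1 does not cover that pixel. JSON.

T0:
  2·area = 8  (B↔C swapped to make it positive)
  edge (4, 14)→(4, 6): d=(0,-8) top-left  bias=+0
  edge (4, 6)→(5, 1): d=(1,-5) top-left  bias=+0
  edge (5, 1)→(4, 14): d=(-1,13) right/bottom  bias=-1
    (2,0)@(5, 1): e=[8,0,0] → .  [on edge]
    (1,5)@(3, 11): e=[-8,0,16] → .  [on edge]
  covered (0 px):
    . . . .
    . . . .
    . . . .
    . . . .
    . . . .
    . . . .
    . . . .
    . . . .
T1:
  2·area = 27
  edge (1, 9)→(4, 4): d=(3,-5) top-left  bias=+0
  edge (4, 4)→(7, 8): d=(3,4) right/bottom  bias=-1
  edge (7, 8)→(1, 9): d=(-6,1) right/bottom  bias=-1
    (1,3)@(3, 7): e=[4,13,10] → X
    (2,3)@(5, 7): e=[14,5,8] → X
    (3,3)@(7, 7): e=[24,-3,6] → .
    (0,4)@(1, 9): e=[0,27,0] → .  [on edge]
    (1,4)@(3, 9): e=[10,19,-2] → .
    (2,4)@(5, 9): e=[20,11,-4] → .
  covered (2 px):
    . . . .
    . . . .
    . . . .
    . X X .
    . . . .
    . . . .
    . . . .
    . . . .

Answer: [5,8,14]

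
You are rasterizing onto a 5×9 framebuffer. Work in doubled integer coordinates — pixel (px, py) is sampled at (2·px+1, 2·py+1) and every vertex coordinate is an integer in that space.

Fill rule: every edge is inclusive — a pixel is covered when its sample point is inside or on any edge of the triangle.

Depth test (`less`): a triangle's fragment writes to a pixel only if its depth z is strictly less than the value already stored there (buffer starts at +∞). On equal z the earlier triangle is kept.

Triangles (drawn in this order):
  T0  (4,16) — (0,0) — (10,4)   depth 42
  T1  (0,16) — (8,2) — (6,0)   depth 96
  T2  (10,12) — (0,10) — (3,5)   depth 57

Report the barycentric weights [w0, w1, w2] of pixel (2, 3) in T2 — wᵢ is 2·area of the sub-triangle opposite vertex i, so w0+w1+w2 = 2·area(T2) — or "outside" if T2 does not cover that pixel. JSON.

T0:
  2·area = 144
  edge (4, 16)→(0, 0): d=(-4,-16) inclusive
  edge (0, 0)→(10, 4): d=(10,4) inclusive
  edge (10, 4)→(4, 16): d=(-6,12) inclusive
    (0,0)@(1, 1): e=[12,6,126] → #
    (1,0)@(3, 1): e=[44,-2,102] → ·
    (0,1)@(1, 3): e=[4,26,114] → #
    (1,1)@(3, 3): e=[36,18,90] → #
    (2,1)@(5, 3): e=[68,10,66] → #
    (3,1)@(7, 3): e=[100,2,42] → #
    (4,1)@(9, 3): e=[132,-6,18] → ·
    (0,2)@(1, 5): e=[-4,46,102] → ·
    (1,2)@(3, 5): e=[28,38,78] → #
    (4,2)@(9, 5): e=[124,14,6] → #
    (1,3)@(3, 7): e=[20,58,66] → #
    (4,3)@(9, 7): e=[116,34,-6] → ·
  covered (18 px):
    # · · · ·
    # # # # ·
    · # # # #
    · # # # ·
    · # # # ·
    · # # · ·
    · · # · ·
    · · · · ·
    · · · · ·
T1:
  2·area = 44  (B↔C swapped to make it positive)
  edge (0, 16)→(6, 0): d=(6,-16) inclusive
  edge (6, 0)→(8, 2): d=(2,2) inclusive
  edge (8, 2)→(0, 16): d=(-8,14) inclusive
    (3,0)@(7, 1): e=[22,0,22] → #  [on edge]
    (4,0)@(9, 1): e=[54,-4,-6] → ·
    (2,1)@(5, 3): e=[2,8,34] → #
    (4,1)@(9, 3): e=[66,0,-22] → ·  [on edge]
    (2,2)@(5, 5): e=[14,12,18] → #
    (3,2)@(7, 5): e=[46,8,-10] → ·
    (2,3)@(5, 7): e=[26,16,2] → #
    (3,3)@(7, 7): e=[58,12,-26] → ·
    (1,4)@(3, 9): e=[6,24,14] → #
    (2,4)@(5, 9): e=[38,20,-14] → ·
    (1,5)@(3, 11): e=[18,28,-2] → ·
  covered (6 px):
    · · · # ·
    · · # # ·
    · · # · ·
    · · # · ·
    · # · · ·
    · · · · ·
    · · · · ·
    · · · · ·
    · · · · ·
T2:
  2·area = 56
  edge (10, 12)→(0, 10): d=(-10,-2) inclusive
  edge (0, 10)→(3, 5): d=(3,-5) inclusive
  edge (3, 5)→(10, 12): d=(7,7) inclusive
    (0,1)@(1, 3): e=[72,-16,0] → ·  [on edge]
    (1,2)@(3, 5): e=[56,0,0] → #  [on edge]
    (2,2)@(5, 5): e=[60,10,-14] → ·
    (1,3)@(3, 7): e=[36,6,14] → #
    (2,3)@(5, 7): e=[40,16,0] → #  [on edge]
    (3,3)@(7, 7): e=[44,26,-14] → ·
    (0,4)@(1, 9): e=[12,2,42] → #
    (3,4)@(7, 9): e=[24,32,0] → #  [on edge]
    (4,4)@(9, 9): e=[28,42,-14] → ·
    (0,5)@(1, 11): e=[-8,8,56] → ·
    (1,5)@(3, 11): e=[-4,18,42] → ·
    (2,5)@(5, 11): e=[0,28,28] → #  [on edge]
    (4,5)@(9, 11): e=[8,48,0] → #  [on edge]
  covered (10 px):
    · · · · ·
    · · · · ·
    · # · · ·
    · # # · ·
    # # # # ·
    · · # # #
    · · · · ·
    · · · · ·
    · · · · ·

Final: [16,0,40]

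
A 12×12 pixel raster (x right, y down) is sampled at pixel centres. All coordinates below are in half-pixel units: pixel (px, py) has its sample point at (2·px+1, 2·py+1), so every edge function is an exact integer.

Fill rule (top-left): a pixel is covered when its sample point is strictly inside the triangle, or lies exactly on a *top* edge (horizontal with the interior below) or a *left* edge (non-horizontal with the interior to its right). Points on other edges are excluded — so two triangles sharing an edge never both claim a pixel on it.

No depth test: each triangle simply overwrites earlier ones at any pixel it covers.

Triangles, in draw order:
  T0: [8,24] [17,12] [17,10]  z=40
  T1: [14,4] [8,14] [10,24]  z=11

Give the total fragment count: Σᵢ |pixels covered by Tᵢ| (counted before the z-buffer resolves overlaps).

T0:
  2·area = 18  (B↔C swapped to make it positive)
  edge (8, 24)→(17, 10): d=(9,-14) top-left  bias=+0
  edge (17, 10)→(17, 12): d=(0,2) right/bottom  bias=-1
  edge (17, 12)→(8, 24): d=(-9,12) right/bottom  bias=-1
    (8,0)@(17, 1): e=[-81,0,99] → .  [on edge]
    (8,1)@(17, 3): e=[-63,0,81] → .  [on edge]
    (8,2)@(17, 5): e=[-45,0,63] → .  [on edge]
    (8,3)@(17, 7): e=[-27,0,45] → .  [on edge]
    (8,4)@(17, 9): e=[-9,0,27] → .  [on edge]
    (8,5)@(17, 11): e=[9,0,9] → .  [on edge]
    (8,6)@(17, 13): e=[27,0,-9] → .  [on edge]
    (8,7)@(17, 15): e=[45,0,-27] → .  [on edge]
    (6,8)@(13, 17): e=[7,8,3] → X
    (7,8)@(15, 17): e=[35,4,-21] → .
    (8,8)@(17, 17): e=[63,0,-45] → .  [on edge]
    (6,9)@(13, 19): e=[25,8,-15] → .
    (8,9)@(17, 19): e=[81,0,-63] → .  [on edge]
    (8,10)@(17, 21): e=[99,0,-81] → .  [on edge]
    (8,11)@(17, 23): e=[117,0,-99] → .  [on edge]
  covered (1 px):
    . . . . . . . . . . . .
    . . . . . . . . . . . .
    . . . . . . . . . . . .
    . . . . . . . . . . . .
    . . . . . . . . . . . .
    . . . . . . . . . . . .
    . . . . . . . . . . . .
    . . . . . . . . . . . .
    . . . . . . X . . . . .
    . . . . . . . . . . . .
    . . . . . . . . . . . .
    . . . . . . . . . . . .
T1:
  2·area = 80  (B↔C swapped to make it positive)
  edge (14, 4)→(10, 24): d=(-4,20) right/bottom  bias=-1
  edge (10, 24)→(8, 14): d=(-2,-10) top-left  bias=+0
  edge (8, 14)→(14, 4): d=(6,-10) top-left  bias=+0
    (6,3)@(13, 7): e=[8,64,8] → X
    (7,3)@(15, 7): e=[-32,84,28] → .
    (3,4)@(7, 9): e=[120,0,-40] → .  [on edge]
    (5,4)@(11, 9): e=[40,40,0] → X  [on edge]
    (6,4)@(13, 9): e=[0,60,20] → .  [on edge]
    (5,5)@(11, 11): e=[32,36,12] → X
    (6,5)@(13, 11): e=[-8,56,32] → .
    (4,6)@(9, 13): e=[64,12,4] → X
    (6,6)@(13, 13): e=[-16,52,44] → .
    (4,7)@(9, 15): e=[56,8,16] → X
    (6,7)@(13, 15): e=[-24,48,56] → .
    (4,8)@(9, 17): e=[48,4,28] → X
    (2,9)@(5, 19): e=[120,-40,0] → .  [on edge]
    (4,9)@(9, 19): e=[40,0,40] → X  [on edge]
    (5,9)@(11, 19): e=[0,20,60] → .  [on edge]
  covered (10 px):
    . . . . . . . . . . . .
    . . . . . . . . . . . .
    . . . . . . . . . . . .
    . . . . . . X . . . . .
    . . . . . X . . . . . .
    . . . . . X . . . . . .
    . . . . X X . . . . . .
    . . . . X X . . . . . .
    . . . . X X . . . . . .
    . . . . X . . . . . . .
    . . . . . . . . . . . .
    . . . . . . . . . . . .

Result: 11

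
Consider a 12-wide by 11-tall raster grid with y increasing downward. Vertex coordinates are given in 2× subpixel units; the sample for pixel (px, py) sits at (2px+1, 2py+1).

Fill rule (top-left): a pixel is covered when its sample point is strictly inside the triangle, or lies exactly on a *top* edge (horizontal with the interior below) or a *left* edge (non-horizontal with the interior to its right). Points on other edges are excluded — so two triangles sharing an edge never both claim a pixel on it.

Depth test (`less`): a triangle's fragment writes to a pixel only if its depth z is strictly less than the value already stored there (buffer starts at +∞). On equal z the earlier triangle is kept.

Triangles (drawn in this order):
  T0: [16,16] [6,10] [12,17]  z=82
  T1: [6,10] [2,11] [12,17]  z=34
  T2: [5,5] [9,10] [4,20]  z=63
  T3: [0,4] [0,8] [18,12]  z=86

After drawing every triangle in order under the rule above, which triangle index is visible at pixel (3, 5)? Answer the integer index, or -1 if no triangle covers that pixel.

T0:
  2·area = 34  (B↔C swapped to make it positive)
  edge (16, 16)→(12, 17): d=(-4,1) right/bottom  bias=-1
  edge (12, 17)→(6, 10): d=(-6,-7) top-left  bias=+0
  edge (6, 10)→(16, 16): d=(10,6) right/bottom  bias=-1
    (0,3)@(1, 7): e=[51,-17,0] → ·  [on edge]
    (3,5)@(7, 11): e=[29,1,4] → █
    (4,5)@(9, 11): e=[27,15,-8] → ·
    (3,6)@(7, 13): e=[21,-11,24] → ·
    (4,6)@(9, 13): e=[19,3,12] → █
    (5,6)@(11, 13): e=[17,17,0] → ·  [on edge]
    (4,7)@(9, 15): e=[11,-9,32] → ·
    (5,7)@(11, 15): e=[9,5,20] → █
    (6,7)@(13, 15): e=[7,19,8] → █
    (7,7)@(15, 15): e=[5,33,-4] → ·
    (5,8)@(11, 17): e=[1,-7,40] → ·
    (6,8)@(13, 17): e=[-1,7,28] → ·
    (10,9)@(21, 19): e=[-17,51,0] → ·  [on edge]
  covered (4 px):
    · · · · · · · · · · · ·
    · · · · · · · · · · · ·
    · · · · · · · · · · · ·
    · · · · · · · · · · · ·
    · · · · · · · · · · · ·
    · · · █ · · · · · · · ·
    · · · · █ · · · · · · ·
    · · · · · █ █ · · · · ·
    · · · · · · · · · · · ·
    · · · · · · · · · · · ·
    · · · · · · · · · · · ·
T1:
  2·area = 34  (B↔C swapped to make it positive)
  edge (6, 10)→(12, 17): d=(6,7) right/bottom  bias=-1
  edge (12, 17)→(2, 11): d=(-10,-6) top-left  bias=+0
  edge (2, 11)→(6, 10): d=(4,-1) top-left  bias=+0
    (1,5)@(3, 11): e=[27,6,1] → █
    (2,5)@(5, 11): e=[13,18,3] → █
    (3,5)@(7, 11): e=[-1,30,5] → ·
    (1,6)@(3, 13): e=[39,-14,9] → ·
    (2,6)@(5, 13): e=[25,-2,11] → ·
    (3,6)@(7, 13): e=[11,10,13] → █
    (4,6)@(9, 13): e=[-3,22,15] → ·
    (3,7)@(7, 15): e=[23,-10,21] → ·
    (4,7)@(9, 15): e=[9,2,23] → █
    (5,7)@(11, 15): e=[-5,14,25] → ·
    (4,8)@(9, 17): e=[21,-18,31] → ·
  covered (4 px):
    · · · · · · · · · · · ·
    · · · · · · · · · · · ·
    · · · · · · · · · · · ·
    · · · · · · · · · · · ·
    · · · · · · · · · · · ·
    · █ █ · · · · · · · · ·
    · · · █ · · · · · · · ·
    · · · · █ · · · · · · ·
    · · · · · · · · · · · ·
    · · · · · · · · · · · ·
    · · · · · · · · · · · ·
T2:
  2·area = 65
  edge (5, 5)→(9, 10): d=(4,5) right/bottom  bias=-1
  edge (9, 10)→(4, 20): d=(-5,10) right/bottom  bias=-1
  edge (4, 20)→(5, 5): d=(1,-15) top-left  bias=+0
    (2,2)@(5, 5): e=[0,65,0] → ·  [on edge]
    (2,3)@(5, 7): e=[8,55,2] → █
    (3,3)@(7, 7): e=[-2,35,32] → ·
    (2,4)@(5, 9): e=[16,45,4] → █
    (3,4)@(7, 9): e=[6,25,34] → █
    (4,4)@(9, 9): e=[-4,5,64] → ·
    (2,5)@(5, 11): e=[24,35,6] → █
    (4,5)@(9, 11): e=[4,-5,66] → ·
    (2,6)@(5, 13): e=[32,25,8] → █
    (4,6)@(9, 13): e=[12,-15,68] → ·
    (2,7)@(5, 15): e=[40,15,10] → █
    (3,7)@(7, 15): e=[30,-5,40] → ·
    (6,7)@(13, 15): e=[0,-65,130] → ·  [on edge]
  covered (9 px):
    · · · · · · · · · · · ·
    · · · · · · · · · · · ·
    · · · · · · · · · · · ·
    · · █ · · · · · · · · ·
    · · █ █ · · · · · · · ·
    · · █ █ · · · · · · · ·
    · · █ █ · · · · · · · ·
    · · █ · · · · · · · · ·
    · · █ · · · · · · · · ·
    · · · · · · · · · · · ·
    · · · · · · · · · · · ·
T3:
  2·area = 72  (B↔C swapped to make it positive)
  edge (0, 4)→(18, 12): d=(18,8) right/bottom  bias=-1
  edge (18, 12)→(0, 8): d=(-18,-4) top-left  bias=+0
  edge (0, 8)→(0, 4): d=(0,-4) top-left  bias=+0
    (0,2)@(1, 5): e=[10,58,4] → █
    (1,2)@(3, 5): e=[-6,66,12] → ·
    (0,3)@(1, 7): e=[46,22,4] → █
    (1,3)@(3, 7): e=[30,30,12] → █
    (2,3)@(5, 7): e=[14,38,20] → █
    (3,3)@(7, 7): e=[-2,46,28] → ·
    (0,4)@(1, 9): e=[82,-14,4] → ·
    (1,4)@(3, 9): e=[66,-6,12] → ·
    (2,4)@(5, 9): e=[50,2,20] → █
    (3,4)@(7, 9): e=[34,10,28] → █
    (4,4)@(9, 9): e=[18,18,36] → █
    (5,4)@(11, 9): e=[2,26,44] → █
  covered (9 px):
    · · · · · · · · · · · ·
    · · · · · · · · · · · ·
    █ · · · · · · · · · · ·
    █ █ █ · · · · · · · · ·
    · · █ █ █ █ · · · · · ·
    · · · · · · · █ · · · ·
    · · · · · · · · · · · ·
    · · · · · · · · · · · ·
    · · · · · · · · · · · ·
    · · · · · · · · · · · ·
    · · · · · · · · · · · ·

Z-buffer (winner per pixel, '.' = empty):
  . . . . . . . . . . . .
  . . . . . . . . . . . .
  3 . . . . . . . . . . .
  3 3 2 . . . . . . . . .
  . . 2 2 3 3 . . . . . .
  . 1 1 2 . . . 3 . . . .
  . . 2 1 0 . . . . . . .
  . . 2 . 1 0 0 . . . . .
  . . 2 . . . . . . . . .
  . . . . . . . . . . . .
  . . . . . . . . . . . .

Final: 2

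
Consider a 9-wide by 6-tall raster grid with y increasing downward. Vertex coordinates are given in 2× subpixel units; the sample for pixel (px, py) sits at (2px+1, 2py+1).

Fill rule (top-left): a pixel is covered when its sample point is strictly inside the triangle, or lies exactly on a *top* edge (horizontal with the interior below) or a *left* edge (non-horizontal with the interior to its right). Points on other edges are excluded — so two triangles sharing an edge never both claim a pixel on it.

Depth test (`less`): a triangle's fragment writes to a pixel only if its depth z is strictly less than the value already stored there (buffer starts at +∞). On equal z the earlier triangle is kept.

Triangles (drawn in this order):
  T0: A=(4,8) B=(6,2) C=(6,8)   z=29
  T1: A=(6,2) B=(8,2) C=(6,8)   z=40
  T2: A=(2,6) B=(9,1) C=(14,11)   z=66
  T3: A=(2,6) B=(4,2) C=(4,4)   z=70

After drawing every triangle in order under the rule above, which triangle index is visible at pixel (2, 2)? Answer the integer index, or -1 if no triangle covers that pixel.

T0:
  2·area = 12
  edge (4, 8)→(6, 2): d=(2,-6) top-left  bias=+0
  edge (6, 2)→(6, 8): d=(0,6) right/bottom  bias=-1
  edge (6, 8)→(4, 8): d=(-2,0) right/bottom  bias=-1
    (2,2)@(5, 5): e=[0,6,6] → X  [on edge]
    (3,2)@(7, 5): e=[12,-6,6] → .
    (2,3)@(5, 7): e=[4,6,2] → X
    (3,3)@(7, 7): e=[16,-6,2] → .
    (2,4)@(5, 9): e=[8,6,-2] → .
    (1,5)@(3, 11): e=[0,18,-6] → .  [on edge]
  covered (2 px):
    . . . . . . . . .
    . . . . . . . . .
    . . X . . . . . .
    . . X . . . . . .
    . . . . . . . . .
    . . . . . . . . .
T1:
  2·area = 12
  edge (6, 2)→(8, 2): d=(2,0) top-left  bias=+0
  edge (8, 2)→(6, 8): d=(-2,6) right/bottom  bias=-1
  edge (6, 8)→(6, 2): d=(0,-6) top-left  bias=+0
    (3,1)@(7, 3): e=[2,4,6] → X
    (4,1)@(9, 3): e=[2,-8,18] → .
    (3,2)@(7, 5): e=[6,0,6] → .  [on edge]
    (2,5)@(5, 11): e=[18,0,-6] → .  [on edge]
  covered (1 px):
    . . . . . . . . .
    . . . X . . . . .
    . . . . . . . . .
    . . . . . . . . .
    . . . . . . . . .
    . . . . . . . . .
T2:
  2·area = 95
  edge (2, 6)→(9, 1): d=(7,-5) top-left  bias=+0
  edge (9, 1)→(14, 11): d=(5,10) right/bottom  bias=-1
  edge (14, 11)→(2, 6): d=(-12,-5) top-left  bias=+0
    (4,0)@(9, 1): e=[0,0,95] → .  [on edge]
    (3,1)@(7, 3): e=[4,30,61] → X
    (4,1)@(9, 3): e=[14,10,71] → X
    (5,1)@(11, 3): e=[24,-10,81] → .
    (2,2)@(5, 5): e=[8,60,27] → X
    (5,2)@(11, 5): e=[38,0,57] → .  [on edge]
    (2,3)@(5, 7): e=[22,70,3] → X
    (5,3)@(11, 7): e=[52,10,33] → X
    (6,3)@(13, 7): e=[62,-10,43] → .
    (2,4)@(5, 9): e=[36,80,-21] → .
    (3,4)@(7, 9): e=[46,60,-11] → .
    (4,4)@(9, 9): e=[56,40,-1] → .
    (6,4)@(13, 9): e=[76,0,19] → .  [on edge]
  covered (10 px):
    . . . . . . . . .
    . . . X X . . . .
    . . X X X . . . .
    . . X X X X . . .
    . . . . . X . . .
    . . . . . . . . .
T3:
  2·area = 4
  edge (2, 6)→(4, 2): d=(2,-4) top-left  bias=+0
  edge (4, 2)→(4, 4): d=(0,2) right/bottom  bias=-1
  edge (4, 4)→(2, 6): d=(-2,2) right/bottom  bias=-1
    (3,0)@(7, 1): e=[10,-6,0] → .  [on edge]
    (2,1)@(5, 3): e=[6,-2,0] → .  [on edge]
    (1,2)@(3, 5): e=[2,2,0] → .  [on edge]
    (0,3)@(1, 7): e=[-2,6,0] → .  [on edge]
  covered (0 px):
    . . . . . . . . .
    . . . . . . . . .
    . . . . . . . . .
    . . . . . . . . .
    . . . . . . . . .
    . . . . . . . . .

Z-buffer (winner per pixel, '.' = empty):
  . . . . . . . . .
  . . . 1 2 . . . .
  . . 0 2 2 . . . .
  . . 0 2 2 2 . . .
  . . . . . 2 . . .
  . . . . . . . . .

Result: 0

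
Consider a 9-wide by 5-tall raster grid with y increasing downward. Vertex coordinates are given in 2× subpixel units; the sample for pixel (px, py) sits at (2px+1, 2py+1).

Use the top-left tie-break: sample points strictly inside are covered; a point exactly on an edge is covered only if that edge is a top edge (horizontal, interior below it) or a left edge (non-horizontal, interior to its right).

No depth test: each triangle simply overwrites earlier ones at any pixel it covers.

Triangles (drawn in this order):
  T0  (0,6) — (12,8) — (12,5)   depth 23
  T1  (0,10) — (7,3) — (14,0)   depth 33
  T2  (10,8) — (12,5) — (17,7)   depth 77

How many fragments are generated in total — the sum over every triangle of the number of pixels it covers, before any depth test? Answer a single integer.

T0:
  2·area = 36  (B↔C swapped to make it positive)
  edge (0, 6)→(12, 5): d=(12,-1) top-left  bias=+0
  edge (12, 5)→(12, 8): d=(0,3) right/bottom  bias=-1
  edge (12, 8)→(0, 6): d=(-12,-2) top-left  bias=+0
    (3,3)@(7, 7): e=[19,15,2] → #
    (4,3)@(9, 7): e=[21,9,6] → #
    (5,3)@(11, 7): e=[23,3,10] → #
    (6,3)@(13, 7): e=[25,-3,14] → ·
    (3,4)@(7, 9): e=[43,15,-22] → ·
    (4,4)@(9, 9): e=[45,9,-18] → ·
    (5,4)@(11, 9): e=[47,3,-14] → ·
  covered (3 px):
    · · · · · · · · ·
    · · · · · · · · ·
    · · · · · · · · ·
    · · · # # # · · ·
    · · · · · · · · ·
T1:
  2·area = 28
  edge (0, 10)→(7, 3): d=(7,-7) top-left  bias=+0
  edge (7, 3)→(14, 0): d=(7,-3) top-left  bias=+0
  edge (14, 0)→(0, 10): d=(-14,10) right/bottom  bias=-1
    (4,0)@(9, 1): e=[0,-8,36] → ·  [on edge]
    (3,1)@(7, 3): e=[0,0,28] → #  [on edge]
    (4,1)@(9, 3): e=[14,6,8] → #
    (5,1)@(11, 3): e=[28,12,-12] → ·
    (2,2)@(5, 5): e=[0,8,20] → #  [on edge]
    (3,2)@(7, 5): e=[14,14,0] → ·  [on edge]
    (4,2)@(9, 5): e=[28,20,-20] → ·
    (1,3)@(3, 7): e=[0,16,12] → #  [on edge]
    (2,3)@(5, 7): e=[14,22,-8] → ·
    (0,4)@(1, 9): e=[0,24,4] → #  [on edge]
    (1,4)@(3, 9): e=[14,30,-16] → ·
  covered (5 px):
    · · · · · · · · ·
    · · · # # · · · ·
    · · # · · · · · ·
    · # · · · · · · ·
    # · · · · · · · ·
T2:
  2·area = 19
  edge (10, 8)→(12, 5): d=(2,-3) top-left  bias=+0
  edge (12, 5)→(17, 7): d=(5,2) right/bottom  bias=-1
  edge (17, 7)→(10, 8): d=(-7,1) right/bottom  bias=-1
    (3,1)@(7, 3): e=[-19,0,38] → ·  [on edge]
    (5,3)@(11, 7): e=[1,12,6] → #
    (6,3)@(13, 7): e=[7,8,4] → #
    (7,3)@(15, 7): e=[13,4,2] → #
    (8,3)@(17, 7): e=[19,0,0] → ·  [on edge]
    (1,4)@(3, 9): e=[-19,38,0] → ·  [on edge]
    (5,4)@(11, 9): e=[5,22,-8] → ·
    (6,4)@(13, 9): e=[11,18,-10] → ·
    (7,4)@(15, 9): e=[17,14,-12] → ·
  covered (3 px):
    · · · · · · · · ·
    · · · · · · · · ·
    · · · · · · · · ·
    · · · · · # # # ·
    · · · · · · · · ·

Answer: 11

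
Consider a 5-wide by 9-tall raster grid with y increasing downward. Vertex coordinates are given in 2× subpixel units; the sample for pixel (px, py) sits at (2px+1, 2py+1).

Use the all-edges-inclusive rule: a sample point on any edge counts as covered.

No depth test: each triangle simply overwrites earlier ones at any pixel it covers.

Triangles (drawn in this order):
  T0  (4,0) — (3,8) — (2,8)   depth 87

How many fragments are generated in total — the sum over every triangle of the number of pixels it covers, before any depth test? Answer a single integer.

T0:
  2·area = 8
  edge (4, 0)→(3, 8): d=(-1,8) inclusive
  edge (3, 8)→(2, 8): d=(-1,0) inclusive
  edge (2, 8)→(4, 0): d=(2,-8) inclusive
    (1,2)@(3, 5): e=[3,3,2] → #
    (2,2)@(5, 5): e=[-13,3,18] → ·
    (1,3)@(3, 7): e=[1,1,6] → #
    (2,3)@(5, 7): e=[-15,1,22] → ·
    (1,4)@(3, 9): e=[-1,-1,10] → ·
  covered (2 px):
    · · · · ·
    · · · · ·
    · # · · ·
    · # · · ·
    · · · · ·
    · · · · ·
    · · · · ·
    · · · · ·
    · · · · ·

Answer: 2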